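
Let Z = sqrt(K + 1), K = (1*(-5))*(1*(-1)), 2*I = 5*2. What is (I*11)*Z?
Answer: 55*sqrt(6) ≈ 134.72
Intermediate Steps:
I = 5 (I = (5*2)/2 = (1/2)*10 = 5)
K = 5 (K = -5*(-1) = 5)
Z = sqrt(6) (Z = sqrt(5 + 1) = sqrt(6) ≈ 2.4495)
(I*11)*Z = (5*11)*sqrt(6) = 55*sqrt(6)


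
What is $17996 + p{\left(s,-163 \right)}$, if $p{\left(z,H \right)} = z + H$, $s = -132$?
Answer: $17701$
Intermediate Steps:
$p{\left(z,H \right)} = H + z$
$17996 + p{\left(s,-163 \right)} = 17996 - 295 = 17701$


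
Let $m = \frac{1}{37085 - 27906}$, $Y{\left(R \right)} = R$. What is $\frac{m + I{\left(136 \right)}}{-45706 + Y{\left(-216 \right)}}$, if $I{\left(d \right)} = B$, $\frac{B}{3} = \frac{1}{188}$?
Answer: $- \frac{27725}{79245391144} \approx -3.4986 \cdot 10^{-7}$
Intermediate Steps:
$B = \frac{3}{188} \approx 0.015957$
$I{\left(d \right)} = \frac{3}{188}$
$m = \frac{1}{9179} \approx 0.00010894$
$\frac{m + I{\left(136 \right)}}{-45706 + Y{\left(-216 \right)}} = \frac{\frac{1}{9179} + \frac{3}{188}}{-45706 - 216} = \frac{27725}{1725652 \left(-45922\right)} = \frac{27725}{1725652} \left(- \frac{1}{45922}\right) = - \frac{27725}{79245391144}$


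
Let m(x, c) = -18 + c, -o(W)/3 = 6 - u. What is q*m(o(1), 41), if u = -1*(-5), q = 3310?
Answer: 76130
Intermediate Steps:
u = 5
o(W) = -3 (o(W) = -3*(6 - 1*5) = -3*(6 - 5) = -3*1 = -3)
q*m(o(1), 41) = 3310*(-18 + 41) = 3310*23 = 76130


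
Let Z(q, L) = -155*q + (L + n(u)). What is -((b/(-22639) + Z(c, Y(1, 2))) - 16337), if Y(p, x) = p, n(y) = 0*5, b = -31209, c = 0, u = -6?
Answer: 369799495/22639 ≈ 16335.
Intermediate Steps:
n(y) = 0
Z(q, L) = L - 155*q (Z(q, L) = -155*q + (L + 0) = -155*q + L = L - 155*q)
-((b/(-22639) + Z(c, Y(1, 2))) - 16337) = -((-31209/(-22639) + (1 - 155*0)) - 16337) = -((-31209*(-1/22639) + (1 + 0)) - 16337) = -((31209/22639 + 1) - 16337) = -(53848/22639 - 16337) = -1*(-369799495/22639) = 369799495/22639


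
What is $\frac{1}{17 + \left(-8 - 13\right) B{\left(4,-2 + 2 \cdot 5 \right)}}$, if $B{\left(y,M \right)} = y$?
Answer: $- \frac{1}{67} \approx -0.014925$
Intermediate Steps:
$\frac{1}{17 + \left(-8 - 13\right) B{\left(4,-2 + 2 \cdot 5 \right)}} = \frac{1}{17 + \left(-8 - 13\right) 4} = \frac{1}{17 - 84} = \frac{1}{-67} = - \frac{1}{67}$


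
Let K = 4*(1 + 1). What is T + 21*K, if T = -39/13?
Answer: 165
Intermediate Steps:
T = -3 (T = -39*1/13 = -3)
K = 8 (K = 4*2 = 8)
T + 21*K = -3 + 21*8 = -3 + 168 = 165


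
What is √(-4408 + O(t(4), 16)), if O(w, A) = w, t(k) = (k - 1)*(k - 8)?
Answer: 2*I*√1105 ≈ 66.483*I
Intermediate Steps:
t(k) = (-1 + k)*(-8 + k)
√(-4408 + O(t(4), 16)) = √(-4408 + (8 + 4² - 9*4)) = √(-4408 + (8 + 16 - 36)) = √(-4408 - 12) = √(-4420) = 2*I*√1105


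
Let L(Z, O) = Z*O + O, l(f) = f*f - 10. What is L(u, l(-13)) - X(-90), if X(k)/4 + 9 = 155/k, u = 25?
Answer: 37592/9 ≈ 4176.9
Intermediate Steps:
l(f) = -10 + f² (l(f) = f² - 10 = -10 + f²)
L(Z, O) = O + O*Z (L(Z, O) = O*Z + O = O + O*Z)
X(k) = -36 + 620/k (X(k) = -36 + 4*(155/k) = -36 + 620/k)
L(u, l(-13)) - X(-90) = (-10 + (-13)²)*(1 + 25) - (-36 + 620/(-90)) = (-10 + 169)*26 - (-36 + 620*(-1/90)) = 159*26 - (-36 - 62/9) = 4134 - 1*(-386/9) = 4134 + 386/9 = 37592/9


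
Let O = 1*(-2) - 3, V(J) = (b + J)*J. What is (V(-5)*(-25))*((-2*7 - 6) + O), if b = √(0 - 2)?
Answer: 15625 - 3125*I*√2 ≈ 15625.0 - 4419.4*I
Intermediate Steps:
b = I*√2 (b = √(-2) = I*√2 ≈ 1.4142*I)
V(J) = J*(J + I*√2) (V(J) = (I*√2 + J)*J = (J + I*√2)*J = J*(J + I*√2))
O = -5 (O = -2 - 3 = -5)
(V(-5)*(-25))*((-2*7 - 6) + O) = (-5*(-5 + I*√2)*(-25))*((-2*7 - 6) - 5) = ((25 - 5*I*√2)*(-25))*((-14 - 6) - 5) = (-625 + 125*I*√2)*(-20 - 5) = (-625 + 125*I*√2)*(-25) = 15625 - 3125*I*√2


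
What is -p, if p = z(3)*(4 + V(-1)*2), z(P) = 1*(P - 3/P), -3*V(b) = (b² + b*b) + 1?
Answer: -4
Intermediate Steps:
V(b) = -⅓ - 2*b²/3 (V(b) = -((b² + b*b) + 1)/3 = -((b² + b²) + 1)/3 = -(2*b² + 1)/3 = -(1 + 2*b²)/3 = -⅓ - 2*b²/3)
z(P) = P - 3/P
p = 4 (p = (3 - 3/3)*(4 + (-⅓ - ⅔*(-1)²)*2) = (3 - 3*⅓)*(4 + (-⅓ - ⅔*1)*2) = (3 - 1)*(4 + (-⅓ - ⅔)*2) = 2*(4 - 1*2) = 2*(4 - 2) = 2*2 = 4)
-p = -1*4 = -4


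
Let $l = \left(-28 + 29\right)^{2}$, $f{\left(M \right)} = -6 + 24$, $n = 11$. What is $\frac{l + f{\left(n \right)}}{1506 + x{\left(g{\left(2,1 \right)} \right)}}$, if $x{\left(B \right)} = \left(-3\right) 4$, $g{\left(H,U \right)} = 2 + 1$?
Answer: $\frac{19}{1494} \approx 0.012718$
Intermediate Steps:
$g{\left(H,U \right)} = 3$
$f{\left(M \right)} = 18$
$x{\left(B \right)} = -12$
$l = 1$ ($l = 1^{2} = 1$)
$\frac{l + f{\left(n \right)}}{1506 + x{\left(g{\left(2,1 \right)} \right)}} = \frac{1 + 18}{1506 - 12} = \frac{19}{1494}$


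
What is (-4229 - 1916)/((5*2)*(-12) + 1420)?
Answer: -1229/260 ≈ -4.7269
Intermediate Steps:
(-4229 - 1916)/((5*2)*(-12) + 1420) = -6145/(10*(-12) + 1420) = -6145/(-120 + 1420) = -6145/1300 = -6145*1/1300 = -1229/260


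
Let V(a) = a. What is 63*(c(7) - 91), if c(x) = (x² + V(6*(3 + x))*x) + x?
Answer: 24255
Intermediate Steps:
c(x) = x + x² + x*(18 + 6*x) (c(x) = (x² + (6*(3 + x))*x) + x = (x² + (18 + 6*x)*x) + x = (x² + x*(18 + 6*x)) + x = x + x² + x*(18 + 6*x))
63*(c(7) - 91) = 63*(7*(19 + 7*7) - 91) = 63*(7*(19 + 49) - 91) = 63*(7*68 - 91) = 63*(476 - 91) = 63*385 = 24255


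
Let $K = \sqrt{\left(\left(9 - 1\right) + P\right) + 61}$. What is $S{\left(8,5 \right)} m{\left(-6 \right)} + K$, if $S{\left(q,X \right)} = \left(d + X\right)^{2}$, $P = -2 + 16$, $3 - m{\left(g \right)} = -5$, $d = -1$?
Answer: $128 + \sqrt{83} \approx 137.11$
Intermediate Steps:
$m{\left(g \right)} = 8$ ($m{\left(g \right)} = 3 - -5 = 3 + 5 = 8$)
$P = 14$
$S{\left(q,X \right)} = \left(-1 + X\right)^{2}$
$K = \sqrt{83}$ ($K = \sqrt{\left(\left(9 - 1\right) + 14\right) + 61} = \sqrt{\left(8 + 14\right) + 61} = \sqrt{22 + 61} = \sqrt{83} \approx 9.1104$)
$S{\left(8,5 \right)} m{\left(-6 \right)} + K = \left(-1 + 5\right)^{2} \cdot 8 + \sqrt{83} = 4^{2} \cdot 8 + \sqrt{83} = 16 \cdot 8 + \sqrt{83} = 128 + \sqrt{83}$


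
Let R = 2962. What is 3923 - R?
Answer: 961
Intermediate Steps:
3923 - R = 3923 - 1*2962 = 3923 - 2962 = 961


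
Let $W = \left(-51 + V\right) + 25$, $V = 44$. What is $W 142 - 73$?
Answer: $2483$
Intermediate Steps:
$W = 18$ ($W = \left(-51 + 44\right) + 25 = -7 + 25 = 18$)
$W 142 - 73 = 18 \cdot 142 - 73 = 2556 - 73 = 2483$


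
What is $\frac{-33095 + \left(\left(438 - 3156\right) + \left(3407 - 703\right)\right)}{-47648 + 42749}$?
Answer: $\frac{33109}{4899} \approx 6.7583$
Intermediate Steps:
$\frac{-33095 + \left(\left(438 - 3156\right) + \left(3407 - 703\right)\right)}{-47648 + 42749} = \frac{-33095 + \left(-2718 + \left(3407 - 703\right)\right)}{-4899} = \left(-33095 + \left(-2718 + 2704\right)\right) \left(- \frac{1}{4899}\right) = \left(-33095 - 14\right) \left(- \frac{1}{4899}\right) = \left(-33109\right) \left(- \frac{1}{4899}\right) = \frac{33109}{4899}$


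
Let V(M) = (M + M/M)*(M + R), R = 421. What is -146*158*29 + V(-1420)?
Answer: 748609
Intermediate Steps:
V(M) = (1 + M)*(421 + M) (V(M) = (M + M/M)*(M + 421) = (M + 1)*(421 + M) = (1 + M)*(421 + M))
-146*158*29 + V(-1420) = -146*158*29 + (421 + (-1420)**2 + 422*(-1420)) = -23068*29 + (421 + 2016400 - 599240) = -668972 + 1417581 = 748609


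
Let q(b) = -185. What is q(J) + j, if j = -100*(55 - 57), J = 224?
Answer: 15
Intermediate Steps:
j = 200 (j = -100*(-2) = 200)
q(J) + j = -185 + 200 = 15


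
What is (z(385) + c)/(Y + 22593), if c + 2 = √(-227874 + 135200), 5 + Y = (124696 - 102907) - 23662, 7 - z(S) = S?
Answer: -76/4143 + I*√92674/20715 ≈ -0.018344 + 0.014696*I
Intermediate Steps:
z(S) = 7 - S
Y = -1878 (Y = -5 + ((124696 - 102907) - 23662) = -5 + (21789 - 23662) = -5 - 1873 = -1878)
c = -2 + I*√92674 (c = -2 + √(-227874 + 135200) = -2 + √(-92674) = -2 + I*√92674 ≈ -2.0 + 304.42*I)
(z(385) + c)/(Y + 22593) = ((7 - 1*385) + (-2 + I*√92674))/(-1878 + 22593) = ((7 - 385) + (-2 + I*√92674))/20715 = (-378 + (-2 + I*√92674))*(1/20715) = (-380 + I*√92674)*(1/20715) = -76/4143 + I*√92674/20715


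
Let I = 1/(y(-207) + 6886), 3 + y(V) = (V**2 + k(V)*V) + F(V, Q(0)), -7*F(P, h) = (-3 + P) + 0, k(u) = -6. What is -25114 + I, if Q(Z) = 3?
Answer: -1280914455/51004 ≈ -25114.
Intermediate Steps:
F(P, h) = 3/7 - P/7 (F(P, h) = -((-3 + P) + 0)/7 = -(-3 + P)/7 = 3/7 - P/7)
y(V) = -18/7 + V**2 - 43*V/7 (y(V) = -3 + ((V**2 - 6*V) + (3/7 - V/7)) = -3 + (3/7 + V**2 - 43*V/7) = -18/7 + V**2 - 43*V/7)
I = 1/51004 (I = 1/((-18/7 + (-207)**2 - 43/7*(-207)) + 6886) = 1/((-18/7 + 42849 + 8901/7) + 6886) = 1/(44118 + 6886) = 1/51004 ≈ 1.9606e-5)
-25114 + I = -25114 + 1/51004 = -1280914455/51004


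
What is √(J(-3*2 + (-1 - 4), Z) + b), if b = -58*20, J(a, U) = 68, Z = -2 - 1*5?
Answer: 2*I*√273 ≈ 33.045*I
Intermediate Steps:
Z = -7 (Z = -2 - 5 = -7)
b = -1160
√(J(-3*2 + (-1 - 4), Z) + b) = √(68 - 1160) = √(-1092) = 2*I*√273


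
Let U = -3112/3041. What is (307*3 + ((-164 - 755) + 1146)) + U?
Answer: 3487956/3041 ≈ 1147.0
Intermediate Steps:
U = -3112/3041 (U = -3112*1/3041 = -3112/3041 ≈ -1.0233)
(307*3 + ((-164 - 755) + 1146)) + U = (307*3 + ((-164 - 755) + 1146)) - 3112/3041 = (921 + (-919 + 1146)) - 3112/3041 = (921 + 227) - 3112/3041 = 1148 - 3112/3041 = 3487956/3041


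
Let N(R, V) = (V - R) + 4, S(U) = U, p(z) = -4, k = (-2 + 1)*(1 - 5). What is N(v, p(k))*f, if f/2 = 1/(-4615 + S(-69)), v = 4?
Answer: 2/1171 ≈ 0.0017079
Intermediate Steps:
k = 4 (k = -1*(-4) = 4)
N(R, V) = 4 + V - R
f = -1/2342 (f = 2/(-4615 - 69) = 2/(-4684) = 2*(-1/4684) = -1/2342 ≈ -0.00042699)
N(v, p(k))*f = (4 - 4 - 1*4)*(-1/2342) = (4 - 4 - 4)*(-1/2342) = -4*(-1/2342) = 2/1171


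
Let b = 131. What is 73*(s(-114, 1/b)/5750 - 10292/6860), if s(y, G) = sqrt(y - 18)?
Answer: -187829/1715 + 73*I*sqrt(33)/2875 ≈ -109.52 + 0.14586*I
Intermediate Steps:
s(y, G) = sqrt(-18 + y)
73*(s(-114, 1/b)/5750 - 10292/6860) = 73*(sqrt(-18 - 114)/5750 - 10292/6860) = 73*(sqrt(-132)*(1/5750) - 10292*1/6860) = 73*((2*I*sqrt(33))*(1/5750) - 2573/1715) = 73*(I*sqrt(33)/2875 - 2573/1715) = 73*(-2573/1715 + I*sqrt(33)/2875) = -187829/1715 + 73*I*sqrt(33)/2875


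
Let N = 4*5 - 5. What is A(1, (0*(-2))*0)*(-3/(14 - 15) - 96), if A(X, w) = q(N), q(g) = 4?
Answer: -372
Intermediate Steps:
N = 15 (N = 20 - 5 = 15)
A(X, w) = 4
A(1, (0*(-2))*0)*(-3/(14 - 15) - 96) = 4*(-3/(14 - 15) - 96) = 4*(-3/(-1) - 96) = 4*(-3*(-1) - 96) = 4*(3 - 96) = 4*(-93) = -372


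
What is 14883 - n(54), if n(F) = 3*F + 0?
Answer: 14721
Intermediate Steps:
n(F) = 3*F
14883 - n(54) = 14883 - 3*54 = 14883 - 1*162 = 14883 - 162 = 14721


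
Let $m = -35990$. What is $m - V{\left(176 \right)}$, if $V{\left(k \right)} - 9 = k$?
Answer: $-36175$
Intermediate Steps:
$V{\left(k \right)} = 9 + k$
$m - V{\left(176 \right)} = -35990 - \left(9 + 176\right) = -35990 - 185 = -36175$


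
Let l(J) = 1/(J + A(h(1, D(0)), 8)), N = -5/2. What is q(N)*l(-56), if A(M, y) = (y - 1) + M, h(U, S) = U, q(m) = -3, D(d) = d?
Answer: 1/16 ≈ 0.062500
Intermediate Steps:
N = -5/2 (N = -5*½ = -5/2 ≈ -2.5000)
A(M, y) = -1 + M + y (A(M, y) = (-1 + y) + M = -1 + M + y)
l(J) = 1/(8 + J) (l(J) = 1/(J + (-1 + 1 + 8)) = 1/(J + 8) = 1/(8 + J))
q(N)*l(-56) = -3/(8 - 56) = -3/(-48) = -3*(-1/48) = 1/16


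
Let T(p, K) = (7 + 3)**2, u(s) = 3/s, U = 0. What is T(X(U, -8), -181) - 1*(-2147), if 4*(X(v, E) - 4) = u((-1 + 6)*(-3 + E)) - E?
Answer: 2247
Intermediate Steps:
X(v, E) = 4 - E/4 + 3/(4*(-15 + 5*E)) (X(v, E) = 4 + (3/(((-1 + 6)*(-3 + E))) - E)/4 = 4 + (3/((5*(-3 + E))) - E)/4 = 4 + (3/(-15 + 5*E) - E)/4 = 4 + (-E + 3/(-15 + 5*E))/4 = 4 + (-E/4 + 3/(4*(-15 + 5*E))) = 4 - E/4 + 3/(4*(-15 + 5*E)))
T(p, K) = 100 (T(p, K) = 10**2 = 100)
T(X(U, -8), -181) - 1*(-2147) = 100 - 1*(-2147) = 100 + 2147 = 2247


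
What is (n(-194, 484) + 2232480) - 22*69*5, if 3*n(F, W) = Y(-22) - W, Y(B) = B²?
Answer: 2224890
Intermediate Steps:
n(F, W) = 484/3 - W/3 (n(F, W) = ((-22)² - W)/3 = (484 - W)/3 = 484/3 - W/3)
(n(-194, 484) + 2232480) - 22*69*5 = ((484/3 - ⅓*484) + 2232480) - 22*69*5 = ((484/3 - 484/3) + 2232480) - 1518*5 = (0 + 2232480) - 7590 = 2232480 - 7590 = 2224890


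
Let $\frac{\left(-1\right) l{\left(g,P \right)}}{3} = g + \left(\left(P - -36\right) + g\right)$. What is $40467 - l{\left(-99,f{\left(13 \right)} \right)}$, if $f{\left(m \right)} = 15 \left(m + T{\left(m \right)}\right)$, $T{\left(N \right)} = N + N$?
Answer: $41736$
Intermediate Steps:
$T{\left(N \right)} = 2 N$
$f{\left(m \right)} = 45 m$ ($f{\left(m \right)} = 15 \left(m + 2 m\right) = 15 \cdot 3 m = 45 m$)
$l{\left(g,P \right)} = -108 - 6 g - 3 P$ ($l{\left(g,P \right)} = - 3 \left(g + \left(\left(P - -36\right) + g\right)\right) = - 3 \left(g + \left(\left(P + 36\right) + g\right)\right) = - 3 \left(g + \left(\left(36 + P\right) + g\right)\right) = - 3 \left(g + \left(36 + P + g\right)\right) = - 3 \left(36 + P + 2 g\right) = -108 - 6 g - 3 P$)
$40467 - l{\left(-99,f{\left(13 \right)} \right)} = 40467 - \left(-108 - -594 - 3 \cdot 45 \cdot 13\right) = 40467 - \left(-108 + 594 - 1755\right) = 40467 - -1269 = 40467 + 1269 = 41736$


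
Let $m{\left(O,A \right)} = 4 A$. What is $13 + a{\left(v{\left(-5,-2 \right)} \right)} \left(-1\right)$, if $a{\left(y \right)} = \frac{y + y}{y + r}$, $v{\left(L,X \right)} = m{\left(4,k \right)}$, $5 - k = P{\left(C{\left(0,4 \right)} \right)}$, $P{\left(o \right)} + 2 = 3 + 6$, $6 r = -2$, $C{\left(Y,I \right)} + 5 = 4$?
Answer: $\frac{277}{25} \approx 11.08$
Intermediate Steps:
$C{\left(Y,I \right)} = -1$ ($C{\left(Y,I \right)} = -5 + 4 = -1$)
$r = - \frac{1}{3}$ ($r = \frac{1}{6} \left(-2\right) = - \frac{1}{3} \approx -0.33333$)
$P{\left(o \right)} = 7$ ($P{\left(o \right)} = -2 + \left(3 + 6\right) = -2 + 9 = 7$)
$k = -2$ ($k = 5 - 7 = -2$)
$v{\left(L,X \right)} = -8$ ($v{\left(L,X \right)} = 4 \left(-2\right) = -8$)
$a{\left(y \right)} = \frac{2 y}{- \frac{1}{3} + y}$ ($a{\left(y \right)} = \frac{y + y}{y - \frac{1}{3}} = \frac{2 y}{- \frac{1}{3} + y}$)
$13 + a{\left(v{\left(-5,-2 \right)} \right)} \left(-1\right) = 13 + 6 \left(-8\right) \frac{1}{-1 + 3 \left(-8\right)} \left(-1\right) = 13 + 6 \left(-8\right) \frac{1}{-1 - 24} \left(-1\right) = 13 + 6 \left(-8\right) \frac{1}{-25} \left(-1\right) = 13 + 6 \left(-8\right) \left(- \frac{1}{25}\right) \left(-1\right) = 13 + \frac{48}{25} \left(-1\right) = 13 - \frac{48}{25} = \frac{277}{25}$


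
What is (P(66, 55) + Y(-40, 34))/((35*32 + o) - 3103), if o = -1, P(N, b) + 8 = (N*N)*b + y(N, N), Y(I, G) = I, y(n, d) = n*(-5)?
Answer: -119601/992 ≈ -120.57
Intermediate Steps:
y(n, d) = -5*n
P(N, b) = -8 - 5*N + b*N**2 (P(N, b) = -8 + ((N*N)*b - 5*N) = -8 + (N**2*b - 5*N) = -8 + (b*N**2 - 5*N) = -8 + (-5*N + b*N**2) = -8 - 5*N + b*N**2)
(P(66, 55) + Y(-40, 34))/((35*32 + o) - 3103) = ((-8 - 5*66 + 55*66**2) - 40)/((35*32 - 1) - 3103) = ((-8 - 330 + 55*4356) - 40)/((1120 - 1) - 3103) = ((-8 - 330 + 239580) - 40)/(1119 - 3103) = (239242 - 40)/(-1984) = 239202*(-1/1984) = -119601/992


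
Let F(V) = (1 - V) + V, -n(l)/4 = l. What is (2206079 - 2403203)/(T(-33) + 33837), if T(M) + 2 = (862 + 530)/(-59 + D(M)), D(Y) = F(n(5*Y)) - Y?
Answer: -4928100/844483 ≈ -5.8356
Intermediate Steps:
n(l) = -4*l
F(V) = 1
D(Y) = 1 - Y
T(M) = -2 + 1392/(-58 - M) (T(M) = -2 + (862 + 530)/(-59 + (1 - M)) = -2 + 1392/(-58 - M))
(2206079 - 2403203)/(T(-33) + 33837) = (2206079 - 2403203)/(2*(-754 - 1*(-33))/(58 - 33) + 33837) = -197124/(2*(-754 + 33)/25 + 33837) = -197124/(2*(1/25)*(-721) + 33837) = -197124/(-1442/25 + 33837) = -197124/844483/25 = -197124*25/844483 = -4928100/844483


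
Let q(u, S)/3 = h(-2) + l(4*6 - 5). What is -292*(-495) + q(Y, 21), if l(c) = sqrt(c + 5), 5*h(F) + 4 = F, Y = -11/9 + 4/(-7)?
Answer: 722682/5 + 6*sqrt(6) ≈ 1.4455e+5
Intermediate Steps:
Y = -113/63 (Y = -11*1/9 + 4*(-1/7) = -11/9 - 4/7 = -113/63 ≈ -1.7937)
h(F) = -4/5 + F/5
l(c) = sqrt(5 + c)
q(u, S) = -18/5 + 6*sqrt(6) (q(u, S) = 3*((-4/5 + (1/5)*(-2)) + sqrt(5 + (4*6 - 5))) = 3*((-4/5 - 2/5) + sqrt(5 + (24 - 5))) = 3*(-6/5 + sqrt(5 + 19)) = 3*(-6/5 + sqrt(24)) = 3*(-6/5 + 2*sqrt(6)) = -18/5 + 6*sqrt(6))
-292*(-495) + q(Y, 21) = -292*(-495) + (-18/5 + 6*sqrt(6)) = 144540 + (-18/5 + 6*sqrt(6)) = 722682/5 + 6*sqrt(6)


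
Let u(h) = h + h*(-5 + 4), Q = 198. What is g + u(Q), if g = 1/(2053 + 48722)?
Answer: 1/50775 ≈ 1.9695e-5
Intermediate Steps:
u(h) = 0 (u(h) = h + h*(-1) = h - h = 0)
g = 1/50775 ≈ 1.9695e-5
g + u(Q) = 1/50775 + 0 = 1/50775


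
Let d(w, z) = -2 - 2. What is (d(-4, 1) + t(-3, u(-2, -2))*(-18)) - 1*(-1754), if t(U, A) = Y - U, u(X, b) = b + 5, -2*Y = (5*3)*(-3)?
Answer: 1291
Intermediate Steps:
d(w, z) = -4
Y = 45/2 (Y = -5*3*(-3)/2 = -15*(-3)/2 = -1/2*(-45) = 45/2 ≈ 22.500)
u(X, b) = 5 + b
t(U, A) = 45/2 - U
(d(-4, 1) + t(-3, u(-2, -2))*(-18)) - 1*(-1754) = (-4 + (45/2 - 1*(-3))*(-18)) - 1*(-1754) = (-4 + (45/2 + 3)*(-18)) + 1754 = (-4 + (51/2)*(-18)) + 1754 = (-4 - 459) + 1754 = -463 + 1754 = 1291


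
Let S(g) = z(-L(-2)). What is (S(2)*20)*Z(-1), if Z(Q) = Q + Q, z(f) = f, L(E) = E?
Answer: -80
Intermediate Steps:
Z(Q) = 2*Q
S(g) = 2 (S(g) = -1*(-2) = 2)
(S(2)*20)*Z(-1) = (2*20)*(2*(-1)) = 40*(-2) = -80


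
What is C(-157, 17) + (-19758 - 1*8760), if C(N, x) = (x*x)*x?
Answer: -23605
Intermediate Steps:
C(N, x) = x³ (C(N, x) = x²*x = x³)
C(-157, 17) + (-19758 - 1*8760) = 17³ + (-19758 - 1*8760) = 4913 + (-19758 - 8760) = 4913 - 28518 = -23605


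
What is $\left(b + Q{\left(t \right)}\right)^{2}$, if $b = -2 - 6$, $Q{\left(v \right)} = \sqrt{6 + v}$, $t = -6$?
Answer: $64$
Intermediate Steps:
$b = -8$ ($b = -2 - 6 = -8$)
$\left(b + Q{\left(t \right)}\right)^{2} = \left(-8 + \sqrt{6 - 6}\right)^{2} = \left(-8 + \sqrt{0}\right)^{2} = \left(-8 + 0\right)^{2} = \left(-8\right)^{2} = 64$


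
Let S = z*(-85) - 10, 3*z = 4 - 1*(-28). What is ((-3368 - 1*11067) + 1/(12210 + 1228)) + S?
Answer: -618887087/40314 ≈ -15352.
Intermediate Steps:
z = 32/3 (z = (4 - 1*(-28))/3 = (4 + 28)/3 = (1/3)*32 = 32/3 ≈ 10.667)
S = -2750/3 (S = (32/3)*(-85) - 10 = -2720/3 - 10 = -2750/3 ≈ -916.67)
((-3368 - 1*11067) + 1/(12210 + 1228)) + S = ((-3368 - 1*11067) + 1/(12210 + 1228)) - 2750/3 = ((-3368 - 11067) + 1/13438) - 2750/3 = (-14435 + 1/13438) - 2750/3 = -193977529/13438 - 2750/3 = -618887087/40314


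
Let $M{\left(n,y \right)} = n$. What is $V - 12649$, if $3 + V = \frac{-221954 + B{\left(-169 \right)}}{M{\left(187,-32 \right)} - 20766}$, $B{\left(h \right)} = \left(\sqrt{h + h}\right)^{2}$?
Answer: $- \frac{260143216}{20579} \approx -12641.0$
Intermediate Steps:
$B{\left(h \right)} = 2 h$ ($B{\left(h \right)} = \left(\sqrt{2 h}\right)^{2} = \left(\sqrt{2} \sqrt{h}\right)^{2} = 2 h$)
$V = \frac{160555}{20579}$ ($V = -3 + \frac{-221954 + 2 \left(-169\right)}{187 - 20766} = -3 + \frac{-221954 - 338}{-20579} = -3 - - \frac{222292}{20579} = -3 + \frac{222292}{20579} = \frac{160555}{20579} \approx 7.8019$)
$V - 12649 = \frac{160555}{20579} - 12649 = - \frac{260143216}{20579}$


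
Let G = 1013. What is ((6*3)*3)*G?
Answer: 54702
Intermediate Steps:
((6*3)*3)*G = ((6*3)*3)*1013 = (18*3)*1013 = 54*1013 = 54702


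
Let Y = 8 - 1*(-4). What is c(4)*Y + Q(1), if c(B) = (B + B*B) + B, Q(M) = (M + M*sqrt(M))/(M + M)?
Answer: 289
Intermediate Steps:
Q(M) = (M + M**(3/2))/(2*M) (Q(M) = (M + M**(3/2))/((2*M)) = (M + M**(3/2))*(1/(2*M)) = (M + M**(3/2))/(2*M))
c(B) = B**2 + 2*B (c(B) = (B + B**2) + B = B**2 + 2*B)
Y = 12 (Y = 8 + 4 = 12)
c(4)*Y + Q(1) = (4*(2 + 4))*12 + (1/2 + sqrt(1)/2) = (4*6)*12 + (1/2 + (1/2)*1) = 24*12 + (1/2 + 1/2) = 288 + 1 = 289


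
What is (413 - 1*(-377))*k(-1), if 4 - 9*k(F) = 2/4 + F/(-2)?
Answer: 790/3 ≈ 263.33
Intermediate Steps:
k(F) = 7/18 + F/18 (k(F) = 4/9 - (2/4 + F/(-2))/9 = 4/9 - (2*(1/4) + F*(-1/2))/9 = 4/9 - (1/2 - F/2)/9 = 4/9 + (-1/18 + F/18) = 7/18 + F/18)
(413 - 1*(-377))*k(-1) = (413 - 1*(-377))*(7/18 + (1/18)*(-1)) = (413 + 377)*(7/18 - 1/18) = 790*(1/3) = 790/3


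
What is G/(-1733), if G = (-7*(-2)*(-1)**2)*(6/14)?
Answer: -6/1733 ≈ -0.0034622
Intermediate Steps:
G = 6 (G = (14*1)*(6*(1/14)) = 14*(3/7) = 6)
G/(-1733) = 6/(-1733) = 6*(-1/1733) = -6/1733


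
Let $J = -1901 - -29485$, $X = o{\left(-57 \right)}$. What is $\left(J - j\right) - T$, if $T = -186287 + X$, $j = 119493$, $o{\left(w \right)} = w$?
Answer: $94435$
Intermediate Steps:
$X = -57$
$J = 27584$ ($J = -1901 + 29485 = 27584$)
$T = -186344$ ($T = -186287 - 57 = -186344$)
$\left(J - j\right) - T = \left(27584 - 119493\right) - -186344 = \left(27584 - 119493\right) + 186344 = -91909 + 186344 = 94435$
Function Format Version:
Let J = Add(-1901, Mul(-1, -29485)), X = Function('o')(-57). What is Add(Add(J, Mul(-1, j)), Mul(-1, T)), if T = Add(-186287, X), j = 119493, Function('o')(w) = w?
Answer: 94435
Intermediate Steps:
X = -57
J = 27584 (J = Add(-1901, 29485) = 27584)
T = -186344 (T = Add(-186287, -57) = -186344)
Add(Add(J, Mul(-1, j)), Mul(-1, T)) = Add(Add(27584, Mul(-1, 119493)), Mul(-1, -186344)) = Add(Add(27584, -119493), 186344) = Add(-91909, 186344) = 94435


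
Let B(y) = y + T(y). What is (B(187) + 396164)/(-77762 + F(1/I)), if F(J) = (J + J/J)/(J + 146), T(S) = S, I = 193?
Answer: -5587022151/1095627602 ≈ -5.0994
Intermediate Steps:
F(J) = (1 + J)/(146 + J) (F(J) = (J + 1)/(146 + J) = (1 + J)/(146 + J))
B(y) = 2*y (B(y) = y + y = 2*y)
(B(187) + 396164)/(-77762 + F(1/I)) = (2*187 + 396164)/(-77762 + (1 + 1/193)/(146 + 1/193)) = (374 + 396164)/(-77762 + (1 + 1/193)/(146 + 1/193)) = 396538/(-77762 + (194/193)/(28179/193)) = 396538/(-77762 + (193/28179)*(194/193)) = 396538/(-77762 + 194/28179) = 396538/(-2191255204/28179) = 396538*(-28179/2191255204) = -5587022151/1095627602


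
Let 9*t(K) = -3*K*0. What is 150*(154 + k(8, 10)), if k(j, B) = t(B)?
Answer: 23100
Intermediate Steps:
t(K) = 0 (t(K) = (-3*K*0)/9 = (⅑)*0 = 0)
k(j, B) = 0
150*(154 + k(8, 10)) = 150*(154 + 0) = 150*154 = 23100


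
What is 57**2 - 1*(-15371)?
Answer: 18620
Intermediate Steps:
57**2 - 1*(-15371) = 3249 + 15371 = 18620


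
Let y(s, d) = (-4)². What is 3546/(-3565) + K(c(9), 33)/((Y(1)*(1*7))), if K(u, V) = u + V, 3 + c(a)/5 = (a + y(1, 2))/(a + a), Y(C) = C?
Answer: 1153889/449190 ≈ 2.5688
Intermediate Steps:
y(s, d) = 16
c(a) = -15 + 5*(16 + a)/(2*a) (c(a) = -15 + 5*((a + 16)/(a + a)) = -15 + 5*((16 + a)/((2*a))) = -15 + 5*((16 + a)*(1/(2*a))) = -15 + 5*((16 + a)/(2*a)) = -15 + 5*(16 + a)/(2*a))
K(u, V) = V + u
3546/(-3565) + K(c(9), 33)/((Y(1)*(1*7))) = 3546/(-3565) + (33 + (-25/2 + 40/9))/((1*(1*7))) = 3546*(-1/3565) + (33 + (-25/2 + 40*(⅑)))/((1*7)) = -3546/3565 + (33 + (-25/2 + 40/9))/7 = -3546/3565 + (33 - 145/18)*(⅐) = -3546/3565 + (449/18)*(⅐) = -3546/3565 + 449/126 = 1153889/449190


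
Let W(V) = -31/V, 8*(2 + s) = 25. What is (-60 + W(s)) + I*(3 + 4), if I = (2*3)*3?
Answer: 346/9 ≈ 38.444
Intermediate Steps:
I = 18 (I = 6*3 = 18)
s = 9/8 (s = -2 + (⅛)*25 = -2 + 25/8 = 9/8 ≈ 1.1250)
(-60 + W(s)) + I*(3 + 4) = (-60 - 31/9/8) + 18*(3 + 4) = (-60 - 31*8/9) + 18*7 = (-60 - 248/9) + 126 = -788/9 + 126 = 346/9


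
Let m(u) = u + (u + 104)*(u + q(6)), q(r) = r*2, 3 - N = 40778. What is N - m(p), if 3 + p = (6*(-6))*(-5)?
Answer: -94061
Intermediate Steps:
N = -40775 (N = 3 - 1*40778 = 3 - 40778 = -40775)
q(r) = 2*r
p = 177 (p = -3 + (6*(-6))*(-5) = -3 - 36*(-5) = -3 + 180 = 177)
m(u) = u + (12 + u)*(104 + u) (m(u) = u + (u + 104)*(u + 2*6) = u + (104 + u)*(u + 12) = u + (104 + u)*(12 + u) = u + (12 + u)*(104 + u))
N - m(p) = -40775 - (1248 + 177² + 117*177) = -40775 - (1248 + 31329 + 20709) = -40775 - 1*53286 = -40775 - 53286 = -94061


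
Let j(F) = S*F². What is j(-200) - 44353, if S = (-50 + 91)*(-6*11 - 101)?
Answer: -273924353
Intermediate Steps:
S = -6847 (S = 41*(-66 - 101) = 41*(-167) = -6847)
j(F) = -6847*F²
j(-200) - 44353 = -6847*(-200)² - 44353 = -6847*40000 - 44353 = -273880000 - 44353 = -273924353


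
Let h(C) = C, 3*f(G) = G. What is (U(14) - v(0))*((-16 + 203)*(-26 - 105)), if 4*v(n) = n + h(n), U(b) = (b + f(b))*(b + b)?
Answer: -38411296/3 ≈ -1.2804e+7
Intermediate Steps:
f(G) = G/3
U(b) = 8*b**2/3 (U(b) = (b + b/3)*(b + b) = (4*b/3)*(2*b) = 8*b**2/3)
v(n) = n/2 (v(n) = (n + n)/4 = (2*n)/4 = n/2)
(U(14) - v(0))*((-16 + 203)*(-26 - 105)) = ((8/3)*14**2 - 0/2)*((-16 + 203)*(-26 - 105)) = ((8/3)*196 - 1*0)*(187*(-131)) = (1568/3 + 0)*(-24497) = (1568/3)*(-24497) = -38411296/3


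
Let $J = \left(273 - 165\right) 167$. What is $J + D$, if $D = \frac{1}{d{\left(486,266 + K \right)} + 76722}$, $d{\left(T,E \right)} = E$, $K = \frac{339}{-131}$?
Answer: $\frac{181894665335}{10085089} \approx 18036.0$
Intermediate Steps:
$K = - \frac{339}{131}$ ($K = 339 \left(- \frac{1}{131}\right) = - \frac{339}{131} \approx -2.5878$)
$D = \frac{131}{10085089}$ ($D = \frac{1}{\left(266 - \frac{339}{131}\right) + 76722} = \frac{1}{\frac{34507}{131} + 76722} = \frac{1}{\frac{10085089}{131}} = \frac{131}{10085089} \approx 1.2989 \cdot 10^{-5}$)
$J = 18036$ ($J = 108 \cdot 167 = 18036$)
$J + D = 18036 + \frac{131}{10085089} = \frac{181894665335}{10085089}$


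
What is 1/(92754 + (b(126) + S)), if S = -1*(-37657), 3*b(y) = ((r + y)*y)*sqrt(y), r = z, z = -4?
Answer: 130411/13698851545 - 15372*sqrt(14)/13698851545 ≈ 5.3212e-6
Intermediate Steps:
r = -4
b(y) = y**(3/2)*(-4 + y)/3 (b(y) = (((-4 + y)*y)*sqrt(y))/3 = ((y*(-4 + y))*sqrt(y))/3 = (y**(3/2)*(-4 + y))/3 = y**(3/2)*(-4 + y)/3)
S = 37657
1/(92754 + (b(126) + S)) = 1/(92754 + (126**(3/2)*(-4 + 126)/3 + 37657)) = 1/(92754 + ((1/3)*(378*sqrt(14))*122 + 37657)) = 1/(92754 + (15372*sqrt(14) + 37657)) = 1/(92754 + (37657 + 15372*sqrt(14))) = 1/(130411 + 15372*sqrt(14))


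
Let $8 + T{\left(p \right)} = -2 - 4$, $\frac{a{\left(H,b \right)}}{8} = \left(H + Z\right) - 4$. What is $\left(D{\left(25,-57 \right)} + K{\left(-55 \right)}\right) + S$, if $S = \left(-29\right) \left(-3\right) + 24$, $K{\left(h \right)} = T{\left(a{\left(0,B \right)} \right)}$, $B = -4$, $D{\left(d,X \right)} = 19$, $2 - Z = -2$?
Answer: $116$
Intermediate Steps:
$Z = 4$ ($Z = 2 - -2 = 2 + 2 = 4$)
$a{\left(H,b \right)} = 8 H$ ($a{\left(H,b \right)} = 8 \left(\left(H + 4\right) - 4\right) = 8 \left(\left(4 + H\right) - 4\right) = 8 H$)
$T{\left(p \right)} = -14$ ($T{\left(p \right)} = -8 - 6 = -14$)
$K{\left(h \right)} = -14$
$S = 111$ ($S = 87 + 24 = 111$)
$\left(D{\left(25,-57 \right)} + K{\left(-55 \right)}\right) + S = \left(19 - 14\right) + 111 = 5 + 111 = 116$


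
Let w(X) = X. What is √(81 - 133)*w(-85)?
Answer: -170*I*√13 ≈ -612.94*I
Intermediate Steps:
√(81 - 133)*w(-85) = √(81 - 133)*(-85) = √(-52)*(-85) = (2*I*√13)*(-85) = -170*I*√13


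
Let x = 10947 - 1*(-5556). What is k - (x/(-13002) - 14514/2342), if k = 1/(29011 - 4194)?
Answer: 940408287967/125949104138 ≈ 7.4666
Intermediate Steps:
x = 16503 (x = 10947 + 5556 = 16503)
k = 1/24817 ≈ 4.0295e-5
k - (x/(-13002) - 14514/2342) = 1/24817 - (16503/(-13002) - 14514/2342) = 1/24817 - (16503*(-1/13002) - 14514*1/2342) = 1/24817 - (-5501/4334 - 7257/1171) = 1/24817 - 1*(-37893509/5075114) = 1/24817 + 37893509/5075114 = 940408287967/125949104138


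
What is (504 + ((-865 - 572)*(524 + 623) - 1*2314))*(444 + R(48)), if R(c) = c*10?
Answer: -1524645276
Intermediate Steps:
R(c) = 10*c
(504 + ((-865 - 572)*(524 + 623) - 1*2314))*(444 + R(48)) = (504 + ((-865 - 572)*(524 + 623) - 1*2314))*(444 + 10*48) = (504 + (-1437*1147 - 2314))*(444 + 480) = (504 + (-1648239 - 2314))*924 = (504 - 1650553)*924 = -1650049*924 = -1524645276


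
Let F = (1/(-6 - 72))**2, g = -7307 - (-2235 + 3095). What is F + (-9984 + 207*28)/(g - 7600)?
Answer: 25495559/95926428 ≈ 0.26578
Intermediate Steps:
g = -8167 (g = -7307 - 1*860 = -7307 - 860 = -8167)
F = 1/6084 (F = (1/(-78))**2 = (-1/78)**2 = 1/6084 ≈ 0.00016437)
F + (-9984 + 207*28)/(g - 7600) = 1/6084 + (-9984 + 207*28)/(-8167 - 7600) = 1/6084 + (-9984 + 5796)/(-15767) = 1/6084 - 4188*(-1/15767) = 1/6084 + 4188/15767 = 25495559/95926428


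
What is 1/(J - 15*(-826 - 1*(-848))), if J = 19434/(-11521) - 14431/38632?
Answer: -10855592/3604712039 ≈ -0.0030115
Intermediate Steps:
J = -22366679/10855592 (J = 19434*(-1/11521) - 14431*1/38632 = -474/281 - 14431/38632 = -22366679/10855592 ≈ -2.0604)
1/(J - 15*(-826 - 1*(-848))) = 1/(-22366679/10855592 - 15*(-826 - 1*(-848))) = 1/(-22366679/10855592 - 15*(-826 + 848)) = 1/(-22366679/10855592 - 15*22) = 1/(-22366679/10855592 - 330) = 1/(-3604712039/10855592) = -10855592/3604712039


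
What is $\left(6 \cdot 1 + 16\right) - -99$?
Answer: $121$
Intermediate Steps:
$\left(6 \cdot 1 + 16\right) - -99 = \left(6 + 16\right) + 99 = 22 + 99 = 121$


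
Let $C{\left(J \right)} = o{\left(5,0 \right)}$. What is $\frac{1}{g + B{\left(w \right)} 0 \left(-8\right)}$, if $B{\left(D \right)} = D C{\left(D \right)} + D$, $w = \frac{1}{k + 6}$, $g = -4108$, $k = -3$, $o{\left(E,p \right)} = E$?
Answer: $- \frac{1}{4108} \approx -0.00024343$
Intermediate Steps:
$C{\left(J \right)} = 5$
$w = \frac{1}{3}$ ($w = \frac{1}{-3 + 6} = \frac{1}{3} \approx 0.33333$)
$B{\left(D \right)} = 6 D$ ($B{\left(D \right)} = D 5 + D = 5 D + D = 6 D$)
$\frac{1}{g + B{\left(w \right)} 0 \left(-8\right)} = \frac{1}{-4108 + 6 \cdot \frac{1}{3} \cdot 0 \left(-8\right)} = \frac{1}{-4108 + 2 \cdot 0 \left(-8\right)} = \frac{1}{-4108 + 0 \left(-8\right)} = \frac{1}{-4108 + 0} = \frac{1}{-4108} = - \frac{1}{4108}$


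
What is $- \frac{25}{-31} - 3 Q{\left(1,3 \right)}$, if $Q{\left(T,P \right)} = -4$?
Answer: $\frac{397}{31} \approx 12.806$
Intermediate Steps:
$- \frac{25}{-31} - 3 Q{\left(1,3 \right)} = - \frac{25}{-31} - -12 = \left(-25\right) \left(- \frac{1}{31}\right) + 12 = \frac{25}{31} + 12 = \frac{397}{31}$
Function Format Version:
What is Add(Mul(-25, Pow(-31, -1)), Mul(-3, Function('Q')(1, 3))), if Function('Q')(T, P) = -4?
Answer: Rational(397, 31) ≈ 12.806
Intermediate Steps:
Add(Mul(-25, Pow(-31, -1)), Mul(-3, Function('Q')(1, 3))) = Add(Mul(-25, Pow(-31, -1)), Mul(-3, -4)) = Add(Mul(-25, Rational(-1, 31)), 12) = Add(Rational(25, 31), 12) = Rational(397, 31)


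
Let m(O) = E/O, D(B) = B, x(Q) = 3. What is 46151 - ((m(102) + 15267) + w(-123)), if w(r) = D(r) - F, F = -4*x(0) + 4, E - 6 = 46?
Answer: 1580923/51 ≈ 30999.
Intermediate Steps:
E = 52 (E = 6 + 46 = 52)
F = -8 (F = -4*3 + 4 = -12 + 4 = -8)
m(O) = 52/O
w(r) = 8 + r (w(r) = r - 1*(-8) = r + 8 = 8 + r)
46151 - ((m(102) + 15267) + w(-123)) = 46151 - ((52/102 + 15267) + (8 - 123)) = 46151 - ((52*(1/102) + 15267) - 115) = 46151 - ((26/51 + 15267) - 115) = 46151 - (778643/51 - 115) = 46151 - 1*772778/51 = 46151 - 772778/51 = 1580923/51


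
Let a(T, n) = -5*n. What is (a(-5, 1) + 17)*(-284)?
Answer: -3408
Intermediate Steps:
(a(-5, 1) + 17)*(-284) = (-5*1 + 17)*(-284) = (-5 + 17)*(-284) = 12*(-284) = -3408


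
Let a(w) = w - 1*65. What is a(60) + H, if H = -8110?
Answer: -8115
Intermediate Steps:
a(w) = -65 + w (a(w) = w - 65 = -65 + w)
a(60) + H = (-65 + 60) - 8110 = -5 - 8110 = -8115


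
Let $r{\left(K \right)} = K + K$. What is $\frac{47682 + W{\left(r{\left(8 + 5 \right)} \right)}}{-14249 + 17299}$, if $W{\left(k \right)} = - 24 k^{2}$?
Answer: $\frac{15729}{1525} \approx 10.314$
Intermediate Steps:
$r{\left(K \right)} = 2 K$
$\frac{47682 + W{\left(r{\left(8 + 5 \right)} \right)}}{-14249 + 17299} = \frac{47682 - 24 \left(2 \left(8 + 5\right)\right)^{2}}{-14249 + 17299} = \frac{47682 - 24 \left(2 \cdot 13\right)^{2}}{3050} = \left(47682 - 24 \cdot 26^{2}\right) \frac{1}{3050} = \left(47682 - 16224\right) \frac{1}{3050} = 31458 \cdot \frac{1}{3050} = \frac{15729}{1525}$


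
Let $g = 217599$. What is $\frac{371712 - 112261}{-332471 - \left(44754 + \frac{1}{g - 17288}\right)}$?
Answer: $- \frac{51970889261}{75562316976} \approx -0.68779$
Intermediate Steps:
$\frac{371712 - 112261}{-332471 - \left(44754 + \frac{1}{g - 17288}\right)} = \frac{371712 - 112261}{-332471 - \left(44754 + \frac{1}{217599 - 17288}\right)} = \frac{259451}{-332471 - \frac{8964718495}{200311}} = \frac{259451}{- \frac{75562316976}{200311}} = 259451 \left(- \frac{200311}{75562316976}\right) = - \frac{51970889261}{75562316976}$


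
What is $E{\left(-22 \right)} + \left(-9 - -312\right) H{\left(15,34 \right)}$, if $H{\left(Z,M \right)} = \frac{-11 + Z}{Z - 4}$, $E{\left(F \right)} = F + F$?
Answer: $\frac{728}{11} \approx 66.182$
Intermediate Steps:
$E{\left(F \right)} = 2 F$
$H{\left(Z,M \right)} = \frac{-11 + Z}{-4 + Z}$
$E{\left(-22 \right)} + \left(-9 - -312\right) H{\left(15,34 \right)} = 2 \left(-22\right) + \left(-9 - -312\right) \frac{-11 + 15}{-4 + 15} = -44 + \left(-9 + 312\right) \frac{1}{11} \cdot 4 = -44 + 303 \cdot \frac{1}{11} \cdot 4 = -44 + 303 \cdot \frac{4}{11} = -44 + \frac{1212}{11} = \frac{728}{11}$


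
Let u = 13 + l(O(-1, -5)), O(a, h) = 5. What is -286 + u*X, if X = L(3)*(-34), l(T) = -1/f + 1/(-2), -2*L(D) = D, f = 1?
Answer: 601/2 ≈ 300.50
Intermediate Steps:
L(D) = -D/2
l(T) = -3/2 (l(T) = -1/1 + 1/(-2) = -1*1 + 1*(-1/2) = -1 - 1/2 = -3/2)
X = 51 (X = -1/2*3*(-34) = -3/2*(-34) = 51)
u = 23/2 (u = 13 - 3/2 = 23/2 ≈ 11.500)
-286 + u*X = -286 + (23/2)*51 = -286 + 1173/2 = 601/2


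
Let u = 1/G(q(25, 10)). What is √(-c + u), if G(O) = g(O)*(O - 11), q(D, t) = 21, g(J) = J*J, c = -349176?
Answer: √15398661610/210 ≈ 590.91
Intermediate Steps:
g(J) = J²
G(O) = O²*(-11 + O) (G(O) = O²*(O - 11) = O²*(-11 + O))
u = 1/4410 (u = 1/(21²*(-11 + 21)) = 1/(441*10) = 1/4410 ≈ 0.00022676)
√(-c + u) = √(-1*(-349176) + 1/4410) = √(349176 + 1/4410) = √(1539866161/4410) = √15398661610/210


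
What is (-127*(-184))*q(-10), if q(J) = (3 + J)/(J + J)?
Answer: 40894/5 ≈ 8178.8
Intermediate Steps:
q(J) = (3 + J)/(2*J) (q(J) = (3 + J)/((2*J)) = (3 + J)*(1/(2*J)) = (3 + J)/(2*J))
(-127*(-184))*q(-10) = (-127*(-184))*((½)*(3 - 10)/(-10)) = 23368*((½)*(-⅒)*(-7)) = 23368*(7/20) = 40894/5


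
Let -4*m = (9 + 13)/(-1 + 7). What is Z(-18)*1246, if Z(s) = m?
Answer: -6853/6 ≈ -1142.2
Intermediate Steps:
m = -11/12 (m = -(9 + 13)/(4*(-1 + 7)) = -11/(2*6) = -¼*11/3 = -11/12 ≈ -0.91667)
Z(s) = -11/12
Z(-18)*1246 = -11/12*1246 = -6853/6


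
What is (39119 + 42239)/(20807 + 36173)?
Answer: 40679/28490 ≈ 1.4278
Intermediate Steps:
(39119 + 42239)/(20807 + 36173) = 81358/56980 = 81358*(1/56980) = 40679/28490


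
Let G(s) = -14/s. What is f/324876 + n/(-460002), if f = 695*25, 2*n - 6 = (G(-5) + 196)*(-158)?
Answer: 10911502231/124536341460 ≈ 0.087617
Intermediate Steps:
n = -78511/5 (n = 3 + ((-14/(-5) + 196)*(-158))/2 = 3 + ((-14*(-1/5) + 196)*(-158))/2 = 3 + ((14/5 + 196)*(-158))/2 = 3 + ((994/5)*(-158))/2 = 3 + (1/2)*(-157052/5) = 3 - 78526/5 = -78511/5 ≈ -15702.)
f = 17375
f/324876 + n/(-460002) = 17375/324876 - 78511/5/(-460002) = 17375*(1/324876) - 78511/5*(-1/460002) = 17375/324876 + 78511/2300010 = 10911502231/124536341460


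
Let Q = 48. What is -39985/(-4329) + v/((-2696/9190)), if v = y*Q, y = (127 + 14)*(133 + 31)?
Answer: -5519709836495/1458873 ≈ -3.7835e+6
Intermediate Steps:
y = 23124 (y = 141*164 = 23124)
v = 1109952 (v = 23124*48 = 1109952)
-39985/(-4329) + v/((-2696/9190)) = -39985/(-4329) + 1109952/((-2696/9190)) = -39985*(-1/4329) + 1109952/((-2696*1/9190)) = 39985/4329 + 1109952/(-1348/4595) = 39985/4329 + 1109952*(-4595/1348) = 39985/4329 - 1275057360/337 = -5519709836495/1458873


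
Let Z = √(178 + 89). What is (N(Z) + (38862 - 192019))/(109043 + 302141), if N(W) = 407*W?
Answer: -153157/411184 + 407*√267/411184 ≈ -0.35630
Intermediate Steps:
Z = √267 ≈ 16.340
(N(Z) + (38862 - 192019))/(109043 + 302141) = (407*√267 + (38862 - 192019))/(109043 + 302141) = (407*√267 - 153157)/411184 = (-153157 + 407*√267)*(1/411184) = -153157/411184 + 407*√267/411184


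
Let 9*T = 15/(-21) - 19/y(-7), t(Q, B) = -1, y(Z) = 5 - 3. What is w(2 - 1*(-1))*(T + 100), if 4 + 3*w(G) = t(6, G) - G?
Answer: -49828/189 ≈ -263.64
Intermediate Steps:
y(Z) = 2
w(G) = -5/3 - G/3 (w(G) = -4/3 + (-1 - G)/3 = -4/3 + (-⅓ - G/3) = -5/3 - G/3)
T = -143/126 (T = (15/(-21) - 19/2)/9 = (15*(-1/21) - 19*½)/9 = (-5/7 - 19/2)/9 = (⅑)*(-143/14) = -143/126 ≈ -1.1349)
w(2 - 1*(-1))*(T + 100) = (-5/3 - (2 - 1*(-1))/3)*(-143/126 + 100) = (-5/3 - (2 + 1)/3)*(12457/126) = (-5/3 - ⅓*3)*(12457/126) = (-5/3 - 1)*(12457/126) = -8/3*12457/126 = -49828/189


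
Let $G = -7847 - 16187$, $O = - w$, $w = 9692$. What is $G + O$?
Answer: $-33726$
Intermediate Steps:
$O = -9692$ ($O = \left(-1\right) 9692 = -9692$)
$G = -24034$
$G + O = -24034 - 9692 = -33726$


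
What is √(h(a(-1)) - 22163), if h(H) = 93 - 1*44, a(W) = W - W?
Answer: I*√22114 ≈ 148.71*I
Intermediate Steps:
a(W) = 0
h(H) = 49 (h(H) = 93 - 44 = 49)
√(h(a(-1)) - 22163) = √(49 - 22163) = √(-22114) = I*√22114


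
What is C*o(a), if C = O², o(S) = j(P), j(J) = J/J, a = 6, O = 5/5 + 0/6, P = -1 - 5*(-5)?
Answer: 1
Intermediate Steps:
P = 24 (P = -1 + 25 = 24)
O = 1 (O = 5*(⅕) + 0*(⅙) = 1 + 0 = 1)
j(J) = 1
o(S) = 1
C = 1 (C = 1² = 1)
C*o(a) = 1*1 = 1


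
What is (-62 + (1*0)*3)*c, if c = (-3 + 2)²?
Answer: -62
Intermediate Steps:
c = 1 (c = (-1)² = 1)
(-62 + (1*0)*3)*c = (-62 + (1*0)*3)*1 = (-62 + 0*3)*1 = (-62 + 0)*1 = -62*1 = -62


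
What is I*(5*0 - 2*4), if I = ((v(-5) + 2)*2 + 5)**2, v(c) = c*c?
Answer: -27848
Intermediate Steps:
v(c) = c**2
I = 3481 (I = (((-5)**2 + 2)*2 + 5)**2 = ((25 + 2)*2 + 5)**2 = (27*2 + 5)**2 = (54 + 5)**2 = 59**2 = 3481)
I*(5*0 - 2*4) = 3481*(5*0 - 2*4) = 3481*(0 - 8) = 3481*(-8) = -27848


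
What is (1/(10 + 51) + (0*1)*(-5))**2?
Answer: 1/3721 ≈ 0.00026874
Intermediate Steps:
(1/(10 + 51) + (0*1)*(-5))**2 = (1/61 + 0*(-5))**2 = (1/61 + 0)**2 = (1/61)**2 = 1/3721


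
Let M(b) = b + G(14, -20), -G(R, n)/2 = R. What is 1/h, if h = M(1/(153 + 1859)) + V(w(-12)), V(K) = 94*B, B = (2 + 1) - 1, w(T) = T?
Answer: 2012/321921 ≈ 0.0062500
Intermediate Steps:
G(R, n) = -2*R
B = 2 (B = 3 - 1 = 2)
M(b) = -28 + b (M(b) = b - 2*14 = b - 28 = -28 + b)
V(K) = 188 (V(K) = 94*2 = 188)
h = 321921/2012 (h = (-28 + 1/(153 + 1859)) + 188 = (-28 + 1/2012) + 188 = -56335/2012 + 188 = 321921/2012 ≈ 160.00)
1/h = 1/(321921/2012) = 2012/321921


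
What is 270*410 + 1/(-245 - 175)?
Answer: 46493999/420 ≈ 1.1070e+5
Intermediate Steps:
270*410 + 1/(-245 - 175) = 110700 + 1/(-420) = 110700 - 1/420 = 46493999/420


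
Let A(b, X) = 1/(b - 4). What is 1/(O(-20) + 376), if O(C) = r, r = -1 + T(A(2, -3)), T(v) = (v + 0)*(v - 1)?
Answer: 4/1503 ≈ 0.0026613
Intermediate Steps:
A(b, X) = 1/(-4 + b)
T(v) = v*(-1 + v)
r = -¼ (r = -1 + (-1 + 1/(-4 + 2))/(-4 + 2) = -1 + (-1 + 1/(-2))/(-2) = -1 - (-1 - ½)/2 = -1 - ½*(-3/2) = -1 + ¾ = -¼ ≈ -0.25000)
O(C) = -¼
1/(O(-20) + 376) = 1/(-¼ + 376) = 1/(1503/4) = 4/1503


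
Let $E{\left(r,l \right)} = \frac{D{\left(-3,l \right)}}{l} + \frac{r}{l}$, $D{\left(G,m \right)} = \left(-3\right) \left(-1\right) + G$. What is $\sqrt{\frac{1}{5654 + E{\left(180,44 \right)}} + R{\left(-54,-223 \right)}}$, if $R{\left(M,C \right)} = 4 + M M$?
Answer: $\frac{3 \sqrt{1256798288661}}{62239} \approx 54.037$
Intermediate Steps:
$D{\left(G,m \right)} = 3 + G$
$E{\left(r,l \right)} = \frac{r}{l}$ ($E{\left(r,l \right)} = \frac{3 - 3}{l} + \frac{r}{l} = \frac{0}{l} + \frac{r}{l} = 0 + \frac{r}{l} = \frac{r}{l}$)
$R{\left(M,C \right)} = 4 + M^{2}$
$\sqrt{\frac{1}{5654 + E{\left(180,44 \right)}} + R{\left(-54,-223 \right)}} = \sqrt{\frac{1}{5654 + \frac{180}{44}} + \left(4 + \left(-54\right)^{2}\right)} = \sqrt{\frac{1}{5654 + 180 \cdot \frac{1}{44}} + \left(4 + 2916\right)} = \sqrt{\frac{1}{5654 + \frac{45}{11}} + 2920} = \sqrt{\frac{1}{\frac{62239}{11}} + 2920} = \sqrt{\frac{11}{62239} + 2920} = \sqrt{\frac{181737891}{62239}} = \frac{3 \sqrt{1256798288661}}{62239}$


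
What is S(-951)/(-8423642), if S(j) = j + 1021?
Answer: -35/4211821 ≈ -8.3099e-6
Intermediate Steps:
S(j) = 1021 + j
S(-951)/(-8423642) = (1021 - 951)/(-8423642) = 70*(-1/8423642) = -35/4211821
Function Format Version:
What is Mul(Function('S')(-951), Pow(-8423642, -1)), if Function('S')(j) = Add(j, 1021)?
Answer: Rational(-35, 4211821) ≈ -8.3099e-6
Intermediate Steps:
Function('S')(j) = Add(1021, j)
Mul(Function('S')(-951), Pow(-8423642, -1)) = Mul(Add(1021, -951), Pow(-8423642, -1)) = Mul(70, Rational(-1, 8423642)) = Rational(-35, 4211821)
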